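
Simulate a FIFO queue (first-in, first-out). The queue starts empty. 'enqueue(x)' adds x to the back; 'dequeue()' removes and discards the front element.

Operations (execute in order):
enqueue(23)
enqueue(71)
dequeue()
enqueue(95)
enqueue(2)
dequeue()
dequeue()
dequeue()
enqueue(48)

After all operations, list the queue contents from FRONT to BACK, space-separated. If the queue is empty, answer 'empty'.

Answer: 48

Derivation:
enqueue(23): [23]
enqueue(71): [23, 71]
dequeue(): [71]
enqueue(95): [71, 95]
enqueue(2): [71, 95, 2]
dequeue(): [95, 2]
dequeue(): [2]
dequeue(): []
enqueue(48): [48]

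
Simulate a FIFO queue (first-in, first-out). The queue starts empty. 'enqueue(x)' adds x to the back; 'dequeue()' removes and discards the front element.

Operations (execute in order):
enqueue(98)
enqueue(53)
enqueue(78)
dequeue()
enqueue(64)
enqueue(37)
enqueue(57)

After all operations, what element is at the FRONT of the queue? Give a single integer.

Answer: 53

Derivation:
enqueue(98): queue = [98]
enqueue(53): queue = [98, 53]
enqueue(78): queue = [98, 53, 78]
dequeue(): queue = [53, 78]
enqueue(64): queue = [53, 78, 64]
enqueue(37): queue = [53, 78, 64, 37]
enqueue(57): queue = [53, 78, 64, 37, 57]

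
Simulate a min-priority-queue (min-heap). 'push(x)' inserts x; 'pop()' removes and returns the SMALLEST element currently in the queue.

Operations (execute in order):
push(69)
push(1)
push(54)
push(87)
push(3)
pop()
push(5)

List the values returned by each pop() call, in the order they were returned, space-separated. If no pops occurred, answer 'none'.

push(69): heap contents = [69]
push(1): heap contents = [1, 69]
push(54): heap contents = [1, 54, 69]
push(87): heap contents = [1, 54, 69, 87]
push(3): heap contents = [1, 3, 54, 69, 87]
pop() → 1: heap contents = [3, 54, 69, 87]
push(5): heap contents = [3, 5, 54, 69, 87]

Answer: 1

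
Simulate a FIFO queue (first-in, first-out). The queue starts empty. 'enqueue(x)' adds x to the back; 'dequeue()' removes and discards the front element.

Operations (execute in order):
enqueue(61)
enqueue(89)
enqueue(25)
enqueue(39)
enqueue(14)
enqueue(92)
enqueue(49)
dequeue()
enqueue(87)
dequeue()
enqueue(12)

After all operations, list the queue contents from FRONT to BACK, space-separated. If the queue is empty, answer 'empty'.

enqueue(61): [61]
enqueue(89): [61, 89]
enqueue(25): [61, 89, 25]
enqueue(39): [61, 89, 25, 39]
enqueue(14): [61, 89, 25, 39, 14]
enqueue(92): [61, 89, 25, 39, 14, 92]
enqueue(49): [61, 89, 25, 39, 14, 92, 49]
dequeue(): [89, 25, 39, 14, 92, 49]
enqueue(87): [89, 25, 39, 14, 92, 49, 87]
dequeue(): [25, 39, 14, 92, 49, 87]
enqueue(12): [25, 39, 14, 92, 49, 87, 12]

Answer: 25 39 14 92 49 87 12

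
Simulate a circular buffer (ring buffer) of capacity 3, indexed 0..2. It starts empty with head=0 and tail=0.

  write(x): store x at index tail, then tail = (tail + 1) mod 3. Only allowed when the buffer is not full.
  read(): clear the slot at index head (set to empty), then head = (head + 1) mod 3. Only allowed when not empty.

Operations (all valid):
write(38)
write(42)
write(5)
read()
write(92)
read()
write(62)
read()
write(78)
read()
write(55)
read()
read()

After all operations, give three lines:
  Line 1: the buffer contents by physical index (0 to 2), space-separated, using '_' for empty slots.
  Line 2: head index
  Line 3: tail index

write(38): buf=[38 _ _], head=0, tail=1, size=1
write(42): buf=[38 42 _], head=0, tail=2, size=2
write(5): buf=[38 42 5], head=0, tail=0, size=3
read(): buf=[_ 42 5], head=1, tail=0, size=2
write(92): buf=[92 42 5], head=1, tail=1, size=3
read(): buf=[92 _ 5], head=2, tail=1, size=2
write(62): buf=[92 62 5], head=2, tail=2, size=3
read(): buf=[92 62 _], head=0, tail=2, size=2
write(78): buf=[92 62 78], head=0, tail=0, size=3
read(): buf=[_ 62 78], head=1, tail=0, size=2
write(55): buf=[55 62 78], head=1, tail=1, size=3
read(): buf=[55 _ 78], head=2, tail=1, size=2
read(): buf=[55 _ _], head=0, tail=1, size=1

Answer: 55 _ _
0
1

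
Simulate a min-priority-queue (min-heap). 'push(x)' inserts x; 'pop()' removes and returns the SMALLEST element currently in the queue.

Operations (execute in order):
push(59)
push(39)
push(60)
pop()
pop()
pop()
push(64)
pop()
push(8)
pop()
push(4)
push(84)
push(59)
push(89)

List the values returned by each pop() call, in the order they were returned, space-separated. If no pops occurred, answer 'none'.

Answer: 39 59 60 64 8

Derivation:
push(59): heap contents = [59]
push(39): heap contents = [39, 59]
push(60): heap contents = [39, 59, 60]
pop() → 39: heap contents = [59, 60]
pop() → 59: heap contents = [60]
pop() → 60: heap contents = []
push(64): heap contents = [64]
pop() → 64: heap contents = []
push(8): heap contents = [8]
pop() → 8: heap contents = []
push(4): heap contents = [4]
push(84): heap contents = [4, 84]
push(59): heap contents = [4, 59, 84]
push(89): heap contents = [4, 59, 84, 89]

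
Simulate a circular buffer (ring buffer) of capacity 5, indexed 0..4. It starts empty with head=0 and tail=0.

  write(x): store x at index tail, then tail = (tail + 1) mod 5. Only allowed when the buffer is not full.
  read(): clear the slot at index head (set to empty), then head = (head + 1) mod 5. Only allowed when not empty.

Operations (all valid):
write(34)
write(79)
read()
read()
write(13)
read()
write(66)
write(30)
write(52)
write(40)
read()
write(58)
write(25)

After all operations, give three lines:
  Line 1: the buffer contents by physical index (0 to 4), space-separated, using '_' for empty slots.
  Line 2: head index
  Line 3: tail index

write(34): buf=[34 _ _ _ _], head=0, tail=1, size=1
write(79): buf=[34 79 _ _ _], head=0, tail=2, size=2
read(): buf=[_ 79 _ _ _], head=1, tail=2, size=1
read(): buf=[_ _ _ _ _], head=2, tail=2, size=0
write(13): buf=[_ _ 13 _ _], head=2, tail=3, size=1
read(): buf=[_ _ _ _ _], head=3, tail=3, size=0
write(66): buf=[_ _ _ 66 _], head=3, tail=4, size=1
write(30): buf=[_ _ _ 66 30], head=3, tail=0, size=2
write(52): buf=[52 _ _ 66 30], head=3, tail=1, size=3
write(40): buf=[52 40 _ 66 30], head=3, tail=2, size=4
read(): buf=[52 40 _ _ 30], head=4, tail=2, size=3
write(58): buf=[52 40 58 _ 30], head=4, tail=3, size=4
write(25): buf=[52 40 58 25 30], head=4, tail=4, size=5

Answer: 52 40 58 25 30
4
4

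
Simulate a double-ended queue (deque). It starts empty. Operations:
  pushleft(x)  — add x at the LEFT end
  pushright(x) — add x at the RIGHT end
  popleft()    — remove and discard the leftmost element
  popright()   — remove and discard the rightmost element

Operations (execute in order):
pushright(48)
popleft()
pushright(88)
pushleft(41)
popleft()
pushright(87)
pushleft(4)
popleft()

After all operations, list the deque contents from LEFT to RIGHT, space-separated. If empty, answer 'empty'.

Answer: 88 87

Derivation:
pushright(48): [48]
popleft(): []
pushright(88): [88]
pushleft(41): [41, 88]
popleft(): [88]
pushright(87): [88, 87]
pushleft(4): [4, 88, 87]
popleft(): [88, 87]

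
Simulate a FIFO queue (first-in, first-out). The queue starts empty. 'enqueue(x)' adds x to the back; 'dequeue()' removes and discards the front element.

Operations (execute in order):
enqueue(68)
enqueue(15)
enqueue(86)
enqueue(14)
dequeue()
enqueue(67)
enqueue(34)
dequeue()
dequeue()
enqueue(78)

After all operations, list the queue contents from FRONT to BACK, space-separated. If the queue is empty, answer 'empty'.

Answer: 14 67 34 78

Derivation:
enqueue(68): [68]
enqueue(15): [68, 15]
enqueue(86): [68, 15, 86]
enqueue(14): [68, 15, 86, 14]
dequeue(): [15, 86, 14]
enqueue(67): [15, 86, 14, 67]
enqueue(34): [15, 86, 14, 67, 34]
dequeue(): [86, 14, 67, 34]
dequeue(): [14, 67, 34]
enqueue(78): [14, 67, 34, 78]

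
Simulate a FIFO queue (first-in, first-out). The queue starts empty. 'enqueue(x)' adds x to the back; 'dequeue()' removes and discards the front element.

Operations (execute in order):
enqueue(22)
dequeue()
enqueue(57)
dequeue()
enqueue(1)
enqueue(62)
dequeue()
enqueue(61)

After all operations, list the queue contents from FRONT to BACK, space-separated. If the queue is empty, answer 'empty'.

enqueue(22): [22]
dequeue(): []
enqueue(57): [57]
dequeue(): []
enqueue(1): [1]
enqueue(62): [1, 62]
dequeue(): [62]
enqueue(61): [62, 61]

Answer: 62 61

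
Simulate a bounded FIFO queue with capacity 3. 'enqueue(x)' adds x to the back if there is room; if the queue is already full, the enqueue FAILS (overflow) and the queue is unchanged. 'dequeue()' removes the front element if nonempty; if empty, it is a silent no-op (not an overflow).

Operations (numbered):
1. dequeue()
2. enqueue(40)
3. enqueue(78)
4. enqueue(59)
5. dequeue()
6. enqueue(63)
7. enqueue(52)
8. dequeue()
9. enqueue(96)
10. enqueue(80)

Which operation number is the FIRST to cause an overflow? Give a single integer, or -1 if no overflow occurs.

1. dequeue(): empty, no-op, size=0
2. enqueue(40): size=1
3. enqueue(78): size=2
4. enqueue(59): size=3
5. dequeue(): size=2
6. enqueue(63): size=3
7. enqueue(52): size=3=cap → OVERFLOW (fail)
8. dequeue(): size=2
9. enqueue(96): size=3
10. enqueue(80): size=3=cap → OVERFLOW (fail)

Answer: 7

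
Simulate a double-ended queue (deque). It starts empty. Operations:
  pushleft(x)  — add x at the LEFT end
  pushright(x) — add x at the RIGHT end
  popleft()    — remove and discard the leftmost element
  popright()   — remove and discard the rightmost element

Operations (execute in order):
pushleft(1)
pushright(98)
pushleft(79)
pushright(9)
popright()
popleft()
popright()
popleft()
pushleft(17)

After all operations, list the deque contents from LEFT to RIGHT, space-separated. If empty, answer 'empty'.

pushleft(1): [1]
pushright(98): [1, 98]
pushleft(79): [79, 1, 98]
pushright(9): [79, 1, 98, 9]
popright(): [79, 1, 98]
popleft(): [1, 98]
popright(): [1]
popleft(): []
pushleft(17): [17]

Answer: 17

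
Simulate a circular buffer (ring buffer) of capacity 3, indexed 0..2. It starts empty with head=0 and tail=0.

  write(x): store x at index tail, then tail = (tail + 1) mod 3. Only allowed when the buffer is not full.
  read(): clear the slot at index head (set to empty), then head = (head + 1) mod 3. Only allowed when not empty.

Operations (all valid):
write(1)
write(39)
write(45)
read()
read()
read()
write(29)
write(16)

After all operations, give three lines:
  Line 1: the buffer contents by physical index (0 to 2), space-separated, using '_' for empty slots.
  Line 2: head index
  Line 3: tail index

write(1): buf=[1 _ _], head=0, tail=1, size=1
write(39): buf=[1 39 _], head=0, tail=2, size=2
write(45): buf=[1 39 45], head=0, tail=0, size=3
read(): buf=[_ 39 45], head=1, tail=0, size=2
read(): buf=[_ _ 45], head=2, tail=0, size=1
read(): buf=[_ _ _], head=0, tail=0, size=0
write(29): buf=[29 _ _], head=0, tail=1, size=1
write(16): buf=[29 16 _], head=0, tail=2, size=2

Answer: 29 16 _
0
2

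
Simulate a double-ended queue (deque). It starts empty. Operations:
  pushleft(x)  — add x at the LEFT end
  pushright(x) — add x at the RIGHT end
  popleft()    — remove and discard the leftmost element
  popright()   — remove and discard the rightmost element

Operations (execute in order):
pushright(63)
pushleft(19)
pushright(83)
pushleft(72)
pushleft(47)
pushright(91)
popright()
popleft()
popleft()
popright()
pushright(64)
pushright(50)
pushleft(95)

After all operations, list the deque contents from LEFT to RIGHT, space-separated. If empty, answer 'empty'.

Answer: 95 19 63 64 50

Derivation:
pushright(63): [63]
pushleft(19): [19, 63]
pushright(83): [19, 63, 83]
pushleft(72): [72, 19, 63, 83]
pushleft(47): [47, 72, 19, 63, 83]
pushright(91): [47, 72, 19, 63, 83, 91]
popright(): [47, 72, 19, 63, 83]
popleft(): [72, 19, 63, 83]
popleft(): [19, 63, 83]
popright(): [19, 63]
pushright(64): [19, 63, 64]
pushright(50): [19, 63, 64, 50]
pushleft(95): [95, 19, 63, 64, 50]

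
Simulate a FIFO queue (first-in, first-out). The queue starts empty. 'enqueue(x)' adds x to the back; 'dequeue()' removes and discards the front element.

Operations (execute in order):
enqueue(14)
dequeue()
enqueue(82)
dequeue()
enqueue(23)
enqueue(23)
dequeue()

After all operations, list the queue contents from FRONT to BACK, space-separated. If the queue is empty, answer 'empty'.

enqueue(14): [14]
dequeue(): []
enqueue(82): [82]
dequeue(): []
enqueue(23): [23]
enqueue(23): [23, 23]
dequeue(): [23]

Answer: 23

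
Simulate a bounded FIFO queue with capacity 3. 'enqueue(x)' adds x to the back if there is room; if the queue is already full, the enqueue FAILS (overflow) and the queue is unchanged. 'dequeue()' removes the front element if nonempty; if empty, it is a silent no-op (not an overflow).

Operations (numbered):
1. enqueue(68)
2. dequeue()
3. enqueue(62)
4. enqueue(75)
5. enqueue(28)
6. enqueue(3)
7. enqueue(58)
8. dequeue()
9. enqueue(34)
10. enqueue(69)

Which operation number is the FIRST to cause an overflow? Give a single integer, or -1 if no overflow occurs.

1. enqueue(68): size=1
2. dequeue(): size=0
3. enqueue(62): size=1
4. enqueue(75): size=2
5. enqueue(28): size=3
6. enqueue(3): size=3=cap → OVERFLOW (fail)
7. enqueue(58): size=3=cap → OVERFLOW (fail)
8. dequeue(): size=2
9. enqueue(34): size=3
10. enqueue(69): size=3=cap → OVERFLOW (fail)

Answer: 6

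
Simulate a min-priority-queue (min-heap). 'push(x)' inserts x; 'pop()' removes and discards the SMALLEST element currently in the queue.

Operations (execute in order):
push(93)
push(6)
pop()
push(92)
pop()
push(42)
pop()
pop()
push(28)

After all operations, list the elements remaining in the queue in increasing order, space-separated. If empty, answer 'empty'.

push(93): heap contents = [93]
push(6): heap contents = [6, 93]
pop() → 6: heap contents = [93]
push(92): heap contents = [92, 93]
pop() → 92: heap contents = [93]
push(42): heap contents = [42, 93]
pop() → 42: heap contents = [93]
pop() → 93: heap contents = []
push(28): heap contents = [28]

Answer: 28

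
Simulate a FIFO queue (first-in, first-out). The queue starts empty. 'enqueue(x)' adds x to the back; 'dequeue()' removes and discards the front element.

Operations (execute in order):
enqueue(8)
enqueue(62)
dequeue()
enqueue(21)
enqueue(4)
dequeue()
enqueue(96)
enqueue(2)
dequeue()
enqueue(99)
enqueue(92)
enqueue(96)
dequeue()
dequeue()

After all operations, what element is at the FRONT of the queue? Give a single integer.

Answer: 2

Derivation:
enqueue(8): queue = [8]
enqueue(62): queue = [8, 62]
dequeue(): queue = [62]
enqueue(21): queue = [62, 21]
enqueue(4): queue = [62, 21, 4]
dequeue(): queue = [21, 4]
enqueue(96): queue = [21, 4, 96]
enqueue(2): queue = [21, 4, 96, 2]
dequeue(): queue = [4, 96, 2]
enqueue(99): queue = [4, 96, 2, 99]
enqueue(92): queue = [4, 96, 2, 99, 92]
enqueue(96): queue = [4, 96, 2, 99, 92, 96]
dequeue(): queue = [96, 2, 99, 92, 96]
dequeue(): queue = [2, 99, 92, 96]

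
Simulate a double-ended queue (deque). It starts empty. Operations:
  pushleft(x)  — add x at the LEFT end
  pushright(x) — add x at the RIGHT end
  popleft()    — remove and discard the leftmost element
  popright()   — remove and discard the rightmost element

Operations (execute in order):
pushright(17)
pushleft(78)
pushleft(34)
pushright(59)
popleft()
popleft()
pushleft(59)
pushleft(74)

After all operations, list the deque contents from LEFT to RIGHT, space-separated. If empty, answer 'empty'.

Answer: 74 59 17 59

Derivation:
pushright(17): [17]
pushleft(78): [78, 17]
pushleft(34): [34, 78, 17]
pushright(59): [34, 78, 17, 59]
popleft(): [78, 17, 59]
popleft(): [17, 59]
pushleft(59): [59, 17, 59]
pushleft(74): [74, 59, 17, 59]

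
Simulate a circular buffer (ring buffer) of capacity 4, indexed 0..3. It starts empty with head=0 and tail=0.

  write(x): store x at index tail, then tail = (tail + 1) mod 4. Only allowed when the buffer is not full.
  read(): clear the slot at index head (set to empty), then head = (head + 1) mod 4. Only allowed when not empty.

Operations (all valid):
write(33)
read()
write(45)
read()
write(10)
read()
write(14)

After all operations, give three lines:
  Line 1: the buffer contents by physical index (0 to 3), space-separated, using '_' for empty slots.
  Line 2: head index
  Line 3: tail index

write(33): buf=[33 _ _ _], head=0, tail=1, size=1
read(): buf=[_ _ _ _], head=1, tail=1, size=0
write(45): buf=[_ 45 _ _], head=1, tail=2, size=1
read(): buf=[_ _ _ _], head=2, tail=2, size=0
write(10): buf=[_ _ 10 _], head=2, tail=3, size=1
read(): buf=[_ _ _ _], head=3, tail=3, size=0
write(14): buf=[_ _ _ 14], head=3, tail=0, size=1

Answer: _ _ _ 14
3
0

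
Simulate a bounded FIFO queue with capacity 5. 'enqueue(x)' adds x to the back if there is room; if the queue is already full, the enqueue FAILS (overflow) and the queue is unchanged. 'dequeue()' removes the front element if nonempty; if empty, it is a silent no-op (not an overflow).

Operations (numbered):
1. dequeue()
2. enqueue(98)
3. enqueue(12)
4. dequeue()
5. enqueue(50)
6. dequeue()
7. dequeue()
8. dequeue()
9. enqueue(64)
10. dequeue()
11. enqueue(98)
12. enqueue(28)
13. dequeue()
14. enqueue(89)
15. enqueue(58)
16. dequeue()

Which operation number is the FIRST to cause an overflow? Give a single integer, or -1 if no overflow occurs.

1. dequeue(): empty, no-op, size=0
2. enqueue(98): size=1
3. enqueue(12): size=2
4. dequeue(): size=1
5. enqueue(50): size=2
6. dequeue(): size=1
7. dequeue(): size=0
8. dequeue(): empty, no-op, size=0
9. enqueue(64): size=1
10. dequeue(): size=0
11. enqueue(98): size=1
12. enqueue(28): size=2
13. dequeue(): size=1
14. enqueue(89): size=2
15. enqueue(58): size=3
16. dequeue(): size=2

Answer: -1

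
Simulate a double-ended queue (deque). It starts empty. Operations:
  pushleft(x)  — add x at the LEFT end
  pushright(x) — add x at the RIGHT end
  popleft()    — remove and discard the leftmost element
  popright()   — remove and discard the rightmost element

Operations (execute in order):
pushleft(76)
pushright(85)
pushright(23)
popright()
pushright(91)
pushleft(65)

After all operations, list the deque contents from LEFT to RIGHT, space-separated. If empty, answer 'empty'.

pushleft(76): [76]
pushright(85): [76, 85]
pushright(23): [76, 85, 23]
popright(): [76, 85]
pushright(91): [76, 85, 91]
pushleft(65): [65, 76, 85, 91]

Answer: 65 76 85 91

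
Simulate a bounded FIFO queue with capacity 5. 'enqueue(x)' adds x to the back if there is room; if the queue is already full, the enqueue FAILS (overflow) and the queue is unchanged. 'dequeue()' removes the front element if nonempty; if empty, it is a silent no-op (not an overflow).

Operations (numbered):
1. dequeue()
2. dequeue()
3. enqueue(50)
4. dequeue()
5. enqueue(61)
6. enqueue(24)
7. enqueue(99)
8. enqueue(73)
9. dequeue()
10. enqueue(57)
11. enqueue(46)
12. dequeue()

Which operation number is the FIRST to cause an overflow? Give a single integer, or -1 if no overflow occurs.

1. dequeue(): empty, no-op, size=0
2. dequeue(): empty, no-op, size=0
3. enqueue(50): size=1
4. dequeue(): size=0
5. enqueue(61): size=1
6. enqueue(24): size=2
7. enqueue(99): size=3
8. enqueue(73): size=4
9. dequeue(): size=3
10. enqueue(57): size=4
11. enqueue(46): size=5
12. dequeue(): size=4

Answer: -1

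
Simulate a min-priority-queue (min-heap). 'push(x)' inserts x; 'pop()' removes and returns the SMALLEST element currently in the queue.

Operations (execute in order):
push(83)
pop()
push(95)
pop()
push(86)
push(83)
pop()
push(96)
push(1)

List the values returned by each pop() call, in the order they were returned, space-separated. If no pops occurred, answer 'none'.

push(83): heap contents = [83]
pop() → 83: heap contents = []
push(95): heap contents = [95]
pop() → 95: heap contents = []
push(86): heap contents = [86]
push(83): heap contents = [83, 86]
pop() → 83: heap contents = [86]
push(96): heap contents = [86, 96]
push(1): heap contents = [1, 86, 96]

Answer: 83 95 83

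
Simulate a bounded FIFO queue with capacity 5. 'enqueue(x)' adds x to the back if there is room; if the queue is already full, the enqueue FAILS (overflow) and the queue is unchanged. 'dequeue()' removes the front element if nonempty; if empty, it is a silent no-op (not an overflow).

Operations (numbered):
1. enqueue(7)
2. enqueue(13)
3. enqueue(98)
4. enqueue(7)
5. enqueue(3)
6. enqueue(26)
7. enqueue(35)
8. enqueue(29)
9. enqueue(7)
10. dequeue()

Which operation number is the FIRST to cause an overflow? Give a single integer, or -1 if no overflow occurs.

Answer: 6

Derivation:
1. enqueue(7): size=1
2. enqueue(13): size=2
3. enqueue(98): size=3
4. enqueue(7): size=4
5. enqueue(3): size=5
6. enqueue(26): size=5=cap → OVERFLOW (fail)
7. enqueue(35): size=5=cap → OVERFLOW (fail)
8. enqueue(29): size=5=cap → OVERFLOW (fail)
9. enqueue(7): size=5=cap → OVERFLOW (fail)
10. dequeue(): size=4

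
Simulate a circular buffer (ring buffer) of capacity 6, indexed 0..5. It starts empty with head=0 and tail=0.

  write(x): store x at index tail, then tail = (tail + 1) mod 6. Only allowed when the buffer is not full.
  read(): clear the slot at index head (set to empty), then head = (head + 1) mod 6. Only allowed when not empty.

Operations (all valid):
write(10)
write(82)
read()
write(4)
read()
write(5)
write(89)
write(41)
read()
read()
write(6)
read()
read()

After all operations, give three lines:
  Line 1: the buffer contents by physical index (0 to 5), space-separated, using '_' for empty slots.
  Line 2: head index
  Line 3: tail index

write(10): buf=[10 _ _ _ _ _], head=0, tail=1, size=1
write(82): buf=[10 82 _ _ _ _], head=0, tail=2, size=2
read(): buf=[_ 82 _ _ _ _], head=1, tail=2, size=1
write(4): buf=[_ 82 4 _ _ _], head=1, tail=3, size=2
read(): buf=[_ _ 4 _ _ _], head=2, tail=3, size=1
write(5): buf=[_ _ 4 5 _ _], head=2, tail=4, size=2
write(89): buf=[_ _ 4 5 89 _], head=2, tail=5, size=3
write(41): buf=[_ _ 4 5 89 41], head=2, tail=0, size=4
read(): buf=[_ _ _ 5 89 41], head=3, tail=0, size=3
read(): buf=[_ _ _ _ 89 41], head=4, tail=0, size=2
write(6): buf=[6 _ _ _ 89 41], head=4, tail=1, size=3
read(): buf=[6 _ _ _ _ 41], head=5, tail=1, size=2
read(): buf=[6 _ _ _ _ _], head=0, tail=1, size=1

Answer: 6 _ _ _ _ _
0
1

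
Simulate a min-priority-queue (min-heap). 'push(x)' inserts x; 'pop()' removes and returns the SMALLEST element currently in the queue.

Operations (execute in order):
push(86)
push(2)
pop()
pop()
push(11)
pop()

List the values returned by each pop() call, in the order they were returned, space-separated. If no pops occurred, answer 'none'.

Answer: 2 86 11

Derivation:
push(86): heap contents = [86]
push(2): heap contents = [2, 86]
pop() → 2: heap contents = [86]
pop() → 86: heap contents = []
push(11): heap contents = [11]
pop() → 11: heap contents = []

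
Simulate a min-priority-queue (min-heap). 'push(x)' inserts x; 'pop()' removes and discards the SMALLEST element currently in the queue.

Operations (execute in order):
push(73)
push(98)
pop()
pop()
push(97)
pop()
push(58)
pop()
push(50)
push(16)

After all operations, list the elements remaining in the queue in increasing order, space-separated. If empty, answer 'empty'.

push(73): heap contents = [73]
push(98): heap contents = [73, 98]
pop() → 73: heap contents = [98]
pop() → 98: heap contents = []
push(97): heap contents = [97]
pop() → 97: heap contents = []
push(58): heap contents = [58]
pop() → 58: heap contents = []
push(50): heap contents = [50]
push(16): heap contents = [16, 50]

Answer: 16 50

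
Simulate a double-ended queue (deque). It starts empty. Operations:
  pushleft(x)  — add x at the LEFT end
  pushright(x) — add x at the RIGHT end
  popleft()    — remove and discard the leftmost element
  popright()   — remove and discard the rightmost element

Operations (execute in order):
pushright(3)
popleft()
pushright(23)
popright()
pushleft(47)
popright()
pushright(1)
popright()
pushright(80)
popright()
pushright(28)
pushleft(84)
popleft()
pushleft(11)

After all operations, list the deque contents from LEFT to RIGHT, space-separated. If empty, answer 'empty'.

pushright(3): [3]
popleft(): []
pushright(23): [23]
popright(): []
pushleft(47): [47]
popright(): []
pushright(1): [1]
popright(): []
pushright(80): [80]
popright(): []
pushright(28): [28]
pushleft(84): [84, 28]
popleft(): [28]
pushleft(11): [11, 28]

Answer: 11 28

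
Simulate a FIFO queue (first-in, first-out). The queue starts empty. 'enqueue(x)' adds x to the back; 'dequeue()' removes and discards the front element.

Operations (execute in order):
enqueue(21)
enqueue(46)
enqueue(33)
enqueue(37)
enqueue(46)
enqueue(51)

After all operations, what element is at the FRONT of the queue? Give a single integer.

Answer: 21

Derivation:
enqueue(21): queue = [21]
enqueue(46): queue = [21, 46]
enqueue(33): queue = [21, 46, 33]
enqueue(37): queue = [21, 46, 33, 37]
enqueue(46): queue = [21, 46, 33, 37, 46]
enqueue(51): queue = [21, 46, 33, 37, 46, 51]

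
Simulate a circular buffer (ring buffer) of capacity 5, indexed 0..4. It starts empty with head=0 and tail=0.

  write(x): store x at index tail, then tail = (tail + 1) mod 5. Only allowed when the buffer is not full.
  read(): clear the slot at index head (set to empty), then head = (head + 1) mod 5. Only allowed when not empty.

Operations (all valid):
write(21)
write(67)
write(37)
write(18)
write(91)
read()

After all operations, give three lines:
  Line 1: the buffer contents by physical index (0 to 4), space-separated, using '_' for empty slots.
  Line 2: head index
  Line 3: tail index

Answer: _ 67 37 18 91
1
0

Derivation:
write(21): buf=[21 _ _ _ _], head=0, tail=1, size=1
write(67): buf=[21 67 _ _ _], head=0, tail=2, size=2
write(37): buf=[21 67 37 _ _], head=0, tail=3, size=3
write(18): buf=[21 67 37 18 _], head=0, tail=4, size=4
write(91): buf=[21 67 37 18 91], head=0, tail=0, size=5
read(): buf=[_ 67 37 18 91], head=1, tail=0, size=4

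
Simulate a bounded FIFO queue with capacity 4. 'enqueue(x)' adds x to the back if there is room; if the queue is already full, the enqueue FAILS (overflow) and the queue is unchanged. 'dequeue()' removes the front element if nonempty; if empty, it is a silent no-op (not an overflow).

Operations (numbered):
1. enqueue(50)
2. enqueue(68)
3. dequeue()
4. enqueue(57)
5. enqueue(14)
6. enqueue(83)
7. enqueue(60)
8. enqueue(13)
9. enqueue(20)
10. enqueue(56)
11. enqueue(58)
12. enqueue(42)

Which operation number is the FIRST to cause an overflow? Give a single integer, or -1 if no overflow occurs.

Answer: 7

Derivation:
1. enqueue(50): size=1
2. enqueue(68): size=2
3. dequeue(): size=1
4. enqueue(57): size=2
5. enqueue(14): size=3
6. enqueue(83): size=4
7. enqueue(60): size=4=cap → OVERFLOW (fail)
8. enqueue(13): size=4=cap → OVERFLOW (fail)
9. enqueue(20): size=4=cap → OVERFLOW (fail)
10. enqueue(56): size=4=cap → OVERFLOW (fail)
11. enqueue(58): size=4=cap → OVERFLOW (fail)
12. enqueue(42): size=4=cap → OVERFLOW (fail)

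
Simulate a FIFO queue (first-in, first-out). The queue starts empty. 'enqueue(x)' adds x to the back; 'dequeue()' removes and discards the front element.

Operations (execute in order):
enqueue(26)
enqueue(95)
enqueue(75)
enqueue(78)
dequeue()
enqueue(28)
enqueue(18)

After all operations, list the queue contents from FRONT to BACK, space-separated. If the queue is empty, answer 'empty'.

enqueue(26): [26]
enqueue(95): [26, 95]
enqueue(75): [26, 95, 75]
enqueue(78): [26, 95, 75, 78]
dequeue(): [95, 75, 78]
enqueue(28): [95, 75, 78, 28]
enqueue(18): [95, 75, 78, 28, 18]

Answer: 95 75 78 28 18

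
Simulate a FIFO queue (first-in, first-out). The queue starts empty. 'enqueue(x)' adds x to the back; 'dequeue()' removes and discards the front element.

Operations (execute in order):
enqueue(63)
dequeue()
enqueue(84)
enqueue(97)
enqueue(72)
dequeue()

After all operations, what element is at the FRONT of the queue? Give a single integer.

Answer: 97

Derivation:
enqueue(63): queue = [63]
dequeue(): queue = []
enqueue(84): queue = [84]
enqueue(97): queue = [84, 97]
enqueue(72): queue = [84, 97, 72]
dequeue(): queue = [97, 72]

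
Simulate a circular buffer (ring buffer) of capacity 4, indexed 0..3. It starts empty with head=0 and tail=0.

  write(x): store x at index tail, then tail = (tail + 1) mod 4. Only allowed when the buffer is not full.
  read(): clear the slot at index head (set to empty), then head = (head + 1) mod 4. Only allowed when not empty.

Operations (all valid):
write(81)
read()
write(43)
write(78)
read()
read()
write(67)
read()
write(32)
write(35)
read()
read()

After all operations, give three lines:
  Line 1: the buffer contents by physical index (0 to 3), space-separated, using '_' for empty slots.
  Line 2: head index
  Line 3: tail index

Answer: _ _ _ _
2
2

Derivation:
write(81): buf=[81 _ _ _], head=0, tail=1, size=1
read(): buf=[_ _ _ _], head=1, tail=1, size=0
write(43): buf=[_ 43 _ _], head=1, tail=2, size=1
write(78): buf=[_ 43 78 _], head=1, tail=3, size=2
read(): buf=[_ _ 78 _], head=2, tail=3, size=1
read(): buf=[_ _ _ _], head=3, tail=3, size=0
write(67): buf=[_ _ _ 67], head=3, tail=0, size=1
read(): buf=[_ _ _ _], head=0, tail=0, size=0
write(32): buf=[32 _ _ _], head=0, tail=1, size=1
write(35): buf=[32 35 _ _], head=0, tail=2, size=2
read(): buf=[_ 35 _ _], head=1, tail=2, size=1
read(): buf=[_ _ _ _], head=2, tail=2, size=0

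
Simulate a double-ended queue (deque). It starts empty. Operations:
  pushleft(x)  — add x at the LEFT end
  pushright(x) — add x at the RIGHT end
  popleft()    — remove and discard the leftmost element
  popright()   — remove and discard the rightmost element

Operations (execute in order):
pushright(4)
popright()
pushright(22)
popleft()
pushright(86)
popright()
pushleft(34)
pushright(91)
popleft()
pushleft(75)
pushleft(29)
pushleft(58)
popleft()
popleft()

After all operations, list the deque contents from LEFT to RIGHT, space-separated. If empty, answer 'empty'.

Answer: 75 91

Derivation:
pushright(4): [4]
popright(): []
pushright(22): [22]
popleft(): []
pushright(86): [86]
popright(): []
pushleft(34): [34]
pushright(91): [34, 91]
popleft(): [91]
pushleft(75): [75, 91]
pushleft(29): [29, 75, 91]
pushleft(58): [58, 29, 75, 91]
popleft(): [29, 75, 91]
popleft(): [75, 91]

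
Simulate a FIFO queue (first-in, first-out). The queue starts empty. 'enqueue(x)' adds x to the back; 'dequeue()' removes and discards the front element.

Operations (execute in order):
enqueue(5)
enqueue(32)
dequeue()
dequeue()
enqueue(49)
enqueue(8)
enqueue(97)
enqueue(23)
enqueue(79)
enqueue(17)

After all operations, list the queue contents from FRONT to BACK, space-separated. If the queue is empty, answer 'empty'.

Answer: 49 8 97 23 79 17

Derivation:
enqueue(5): [5]
enqueue(32): [5, 32]
dequeue(): [32]
dequeue(): []
enqueue(49): [49]
enqueue(8): [49, 8]
enqueue(97): [49, 8, 97]
enqueue(23): [49, 8, 97, 23]
enqueue(79): [49, 8, 97, 23, 79]
enqueue(17): [49, 8, 97, 23, 79, 17]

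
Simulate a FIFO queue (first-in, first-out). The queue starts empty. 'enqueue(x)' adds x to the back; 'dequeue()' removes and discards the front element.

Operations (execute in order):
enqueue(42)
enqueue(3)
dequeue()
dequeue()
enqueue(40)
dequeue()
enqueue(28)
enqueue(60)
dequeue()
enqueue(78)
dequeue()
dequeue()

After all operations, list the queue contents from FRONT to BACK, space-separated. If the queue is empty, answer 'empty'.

Answer: empty

Derivation:
enqueue(42): [42]
enqueue(3): [42, 3]
dequeue(): [3]
dequeue(): []
enqueue(40): [40]
dequeue(): []
enqueue(28): [28]
enqueue(60): [28, 60]
dequeue(): [60]
enqueue(78): [60, 78]
dequeue(): [78]
dequeue(): []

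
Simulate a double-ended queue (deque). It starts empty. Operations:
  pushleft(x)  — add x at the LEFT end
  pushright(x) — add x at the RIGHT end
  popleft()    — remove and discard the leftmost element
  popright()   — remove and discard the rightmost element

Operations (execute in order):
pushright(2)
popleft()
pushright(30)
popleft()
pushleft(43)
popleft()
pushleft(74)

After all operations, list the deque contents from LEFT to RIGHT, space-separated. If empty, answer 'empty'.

pushright(2): [2]
popleft(): []
pushright(30): [30]
popleft(): []
pushleft(43): [43]
popleft(): []
pushleft(74): [74]

Answer: 74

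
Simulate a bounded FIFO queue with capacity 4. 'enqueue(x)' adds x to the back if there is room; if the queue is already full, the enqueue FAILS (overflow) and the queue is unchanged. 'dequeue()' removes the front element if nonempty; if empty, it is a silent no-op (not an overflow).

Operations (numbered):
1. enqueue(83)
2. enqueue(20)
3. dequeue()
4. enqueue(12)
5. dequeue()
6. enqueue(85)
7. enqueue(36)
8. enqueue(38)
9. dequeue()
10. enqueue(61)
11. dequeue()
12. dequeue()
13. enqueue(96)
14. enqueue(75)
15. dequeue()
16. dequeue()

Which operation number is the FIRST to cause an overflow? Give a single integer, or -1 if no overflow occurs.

Answer: -1

Derivation:
1. enqueue(83): size=1
2. enqueue(20): size=2
3. dequeue(): size=1
4. enqueue(12): size=2
5. dequeue(): size=1
6. enqueue(85): size=2
7. enqueue(36): size=3
8. enqueue(38): size=4
9. dequeue(): size=3
10. enqueue(61): size=4
11. dequeue(): size=3
12. dequeue(): size=2
13. enqueue(96): size=3
14. enqueue(75): size=4
15. dequeue(): size=3
16. dequeue(): size=2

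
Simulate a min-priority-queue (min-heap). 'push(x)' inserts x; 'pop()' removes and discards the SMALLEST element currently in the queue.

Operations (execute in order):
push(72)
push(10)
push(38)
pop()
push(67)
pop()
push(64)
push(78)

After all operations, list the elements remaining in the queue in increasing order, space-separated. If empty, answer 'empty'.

push(72): heap contents = [72]
push(10): heap contents = [10, 72]
push(38): heap contents = [10, 38, 72]
pop() → 10: heap contents = [38, 72]
push(67): heap contents = [38, 67, 72]
pop() → 38: heap contents = [67, 72]
push(64): heap contents = [64, 67, 72]
push(78): heap contents = [64, 67, 72, 78]

Answer: 64 67 72 78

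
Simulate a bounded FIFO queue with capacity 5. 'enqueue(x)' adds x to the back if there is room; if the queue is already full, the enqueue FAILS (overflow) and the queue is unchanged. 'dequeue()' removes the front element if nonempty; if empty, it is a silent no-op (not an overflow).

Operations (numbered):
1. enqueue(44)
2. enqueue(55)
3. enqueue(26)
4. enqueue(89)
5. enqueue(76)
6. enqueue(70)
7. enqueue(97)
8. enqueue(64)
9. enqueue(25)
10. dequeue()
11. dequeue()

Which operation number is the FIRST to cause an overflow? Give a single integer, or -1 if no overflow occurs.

Answer: 6

Derivation:
1. enqueue(44): size=1
2. enqueue(55): size=2
3. enqueue(26): size=3
4. enqueue(89): size=4
5. enqueue(76): size=5
6. enqueue(70): size=5=cap → OVERFLOW (fail)
7. enqueue(97): size=5=cap → OVERFLOW (fail)
8. enqueue(64): size=5=cap → OVERFLOW (fail)
9. enqueue(25): size=5=cap → OVERFLOW (fail)
10. dequeue(): size=4
11. dequeue(): size=3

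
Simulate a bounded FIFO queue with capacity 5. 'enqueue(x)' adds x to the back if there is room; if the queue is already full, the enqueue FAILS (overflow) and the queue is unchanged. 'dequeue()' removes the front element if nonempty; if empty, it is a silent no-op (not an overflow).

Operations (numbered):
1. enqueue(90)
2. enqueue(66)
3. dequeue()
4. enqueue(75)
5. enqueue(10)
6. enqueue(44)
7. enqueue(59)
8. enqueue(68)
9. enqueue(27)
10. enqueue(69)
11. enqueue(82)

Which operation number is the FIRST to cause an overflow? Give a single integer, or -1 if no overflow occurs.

1. enqueue(90): size=1
2. enqueue(66): size=2
3. dequeue(): size=1
4. enqueue(75): size=2
5. enqueue(10): size=3
6. enqueue(44): size=4
7. enqueue(59): size=5
8. enqueue(68): size=5=cap → OVERFLOW (fail)
9. enqueue(27): size=5=cap → OVERFLOW (fail)
10. enqueue(69): size=5=cap → OVERFLOW (fail)
11. enqueue(82): size=5=cap → OVERFLOW (fail)

Answer: 8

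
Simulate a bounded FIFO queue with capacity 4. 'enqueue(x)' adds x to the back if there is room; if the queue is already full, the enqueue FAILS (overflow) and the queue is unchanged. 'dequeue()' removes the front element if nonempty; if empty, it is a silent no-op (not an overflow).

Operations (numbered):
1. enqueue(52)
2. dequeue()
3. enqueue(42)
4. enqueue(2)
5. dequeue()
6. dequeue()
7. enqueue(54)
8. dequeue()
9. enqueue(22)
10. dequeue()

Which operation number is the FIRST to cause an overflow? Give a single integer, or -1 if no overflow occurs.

Answer: -1

Derivation:
1. enqueue(52): size=1
2. dequeue(): size=0
3. enqueue(42): size=1
4. enqueue(2): size=2
5. dequeue(): size=1
6. dequeue(): size=0
7. enqueue(54): size=1
8. dequeue(): size=0
9. enqueue(22): size=1
10. dequeue(): size=0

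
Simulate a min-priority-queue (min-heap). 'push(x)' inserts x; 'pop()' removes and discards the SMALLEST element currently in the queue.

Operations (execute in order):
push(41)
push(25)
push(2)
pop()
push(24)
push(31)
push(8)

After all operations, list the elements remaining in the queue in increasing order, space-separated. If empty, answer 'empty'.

Answer: 8 24 25 31 41

Derivation:
push(41): heap contents = [41]
push(25): heap contents = [25, 41]
push(2): heap contents = [2, 25, 41]
pop() → 2: heap contents = [25, 41]
push(24): heap contents = [24, 25, 41]
push(31): heap contents = [24, 25, 31, 41]
push(8): heap contents = [8, 24, 25, 31, 41]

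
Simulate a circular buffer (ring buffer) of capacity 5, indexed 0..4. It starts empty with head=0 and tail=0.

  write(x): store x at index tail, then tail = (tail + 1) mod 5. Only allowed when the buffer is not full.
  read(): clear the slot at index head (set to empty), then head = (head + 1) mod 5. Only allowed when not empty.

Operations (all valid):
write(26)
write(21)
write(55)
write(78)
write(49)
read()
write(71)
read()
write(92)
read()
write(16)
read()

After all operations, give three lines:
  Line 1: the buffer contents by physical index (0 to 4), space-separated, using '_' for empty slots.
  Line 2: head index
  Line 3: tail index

Answer: 71 92 16 _ 49
4
3

Derivation:
write(26): buf=[26 _ _ _ _], head=0, tail=1, size=1
write(21): buf=[26 21 _ _ _], head=0, tail=2, size=2
write(55): buf=[26 21 55 _ _], head=0, tail=3, size=3
write(78): buf=[26 21 55 78 _], head=0, tail=4, size=4
write(49): buf=[26 21 55 78 49], head=0, tail=0, size=5
read(): buf=[_ 21 55 78 49], head=1, tail=0, size=4
write(71): buf=[71 21 55 78 49], head=1, tail=1, size=5
read(): buf=[71 _ 55 78 49], head=2, tail=1, size=4
write(92): buf=[71 92 55 78 49], head=2, tail=2, size=5
read(): buf=[71 92 _ 78 49], head=3, tail=2, size=4
write(16): buf=[71 92 16 78 49], head=3, tail=3, size=5
read(): buf=[71 92 16 _ 49], head=4, tail=3, size=4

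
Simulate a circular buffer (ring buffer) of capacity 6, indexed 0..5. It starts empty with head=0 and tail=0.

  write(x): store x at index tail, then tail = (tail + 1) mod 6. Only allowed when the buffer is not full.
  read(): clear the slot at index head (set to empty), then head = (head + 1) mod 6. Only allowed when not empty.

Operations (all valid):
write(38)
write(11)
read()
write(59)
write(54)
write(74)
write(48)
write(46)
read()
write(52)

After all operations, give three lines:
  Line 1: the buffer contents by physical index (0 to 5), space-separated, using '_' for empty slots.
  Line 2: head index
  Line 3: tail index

write(38): buf=[38 _ _ _ _ _], head=0, tail=1, size=1
write(11): buf=[38 11 _ _ _ _], head=0, tail=2, size=2
read(): buf=[_ 11 _ _ _ _], head=1, tail=2, size=1
write(59): buf=[_ 11 59 _ _ _], head=1, tail=3, size=2
write(54): buf=[_ 11 59 54 _ _], head=1, tail=4, size=3
write(74): buf=[_ 11 59 54 74 _], head=1, tail=5, size=4
write(48): buf=[_ 11 59 54 74 48], head=1, tail=0, size=5
write(46): buf=[46 11 59 54 74 48], head=1, tail=1, size=6
read(): buf=[46 _ 59 54 74 48], head=2, tail=1, size=5
write(52): buf=[46 52 59 54 74 48], head=2, tail=2, size=6

Answer: 46 52 59 54 74 48
2
2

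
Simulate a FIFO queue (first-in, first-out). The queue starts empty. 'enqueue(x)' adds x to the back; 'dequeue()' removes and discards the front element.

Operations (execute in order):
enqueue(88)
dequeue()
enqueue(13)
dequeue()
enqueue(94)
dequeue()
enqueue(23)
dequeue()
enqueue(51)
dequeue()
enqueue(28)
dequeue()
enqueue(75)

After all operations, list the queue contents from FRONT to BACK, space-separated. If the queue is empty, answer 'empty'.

Answer: 75

Derivation:
enqueue(88): [88]
dequeue(): []
enqueue(13): [13]
dequeue(): []
enqueue(94): [94]
dequeue(): []
enqueue(23): [23]
dequeue(): []
enqueue(51): [51]
dequeue(): []
enqueue(28): [28]
dequeue(): []
enqueue(75): [75]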